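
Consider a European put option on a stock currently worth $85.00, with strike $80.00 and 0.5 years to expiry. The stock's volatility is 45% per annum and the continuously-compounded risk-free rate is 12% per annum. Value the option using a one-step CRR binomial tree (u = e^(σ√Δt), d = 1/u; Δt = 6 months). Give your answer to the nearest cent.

$8.27

CRR parameters: u = e^(σ√Δt) = e^(0.45·√0.5) = 1.3746, d = 1/u = 0.7275
Per-period rate: rΔt = 0.12·0.5 = 0.06, so R = e^0.06 = 1.0618
Risk-neutral probability p = (e^0.06 − 0.7275)/(1.3746 − 0.7275) = 0.3344/0.6472 = 0.5167
Terminal stock prices: S_u = 116.8, S_d = 61.83
Terminal payoffs (K − S): max(-36.85, 0) = 0, max(18.17, 0) = 18.17
Node 0 (S = 85): V_0 = e^(−0.06)·[0.5167·0.0000 + 0.4833·18.1660] = 8.2690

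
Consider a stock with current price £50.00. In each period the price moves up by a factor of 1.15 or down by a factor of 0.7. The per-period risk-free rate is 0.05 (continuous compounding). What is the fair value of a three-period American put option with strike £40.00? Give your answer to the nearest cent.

£1.44

Risk-neutral probability p = (e^0.05 − 0.7)/(1.15 − 0.7) = 0.3513/0.4500 = 0.7806
Terminal stock prices: S_uuu = 76.04, S_uud = 46.29, S_udd = 28.17, S_ddd = 17.15
Terminal payoffs (K − S): max(-36.04, 0) = 0, max(-6.287, 0) = 0, max(11.83, 0) = 11.83, max(22.85, 0) = 22.85
Node uu (S = 66.12): continuation = e^(−0.05)·[0.7806·0.0000 + 0.2194·0.0000] = 0.0000; exercise value = 0.0000 ≤ continuation, so V_uu = 0.0000
Node ud (S = 40.25): continuation = e^(−0.05)·[0.7806·0.0000 + 0.2194·11.8250] = 2.4678; exercise value = 0.0000 ≤ continuation, so V_ud = 2.4678
Node dd (S = 24.5): continuation = e^(−0.05)·[0.7806·11.8250 + 0.2194·22.8500] = 13.5492; exercise value = 15.5000 > continuation, so V_dd = 15.5000 (exercise)
Node u (S = 57.5): continuation = e^(−0.05)·[0.7806·0.0000 + 0.2194·2.4678] = 0.5150; exercise value = 0.0000 ≤ continuation, so V_u = 0.5150
Node d (S = 35): continuation = e^(−0.05)·[0.7806·2.4678 + 0.2194·15.5000] = 5.0673; exercise value = 5.0000 ≤ continuation, so V_d = 5.0673
Node 0 (S = 50): continuation = e^(−0.05)·[0.7806·0.5150 + 0.2194·5.0673] = 1.4400; exercise value = 0.0000 ≤ continuation, so V_0 = 1.4400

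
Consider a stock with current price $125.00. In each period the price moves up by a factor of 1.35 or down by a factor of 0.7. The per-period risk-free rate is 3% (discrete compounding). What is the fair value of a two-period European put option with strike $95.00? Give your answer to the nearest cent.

$7.71

Risk-neutral probability p = (1 + 0.03 − 0.7)/(1.35 − 0.7) = 0.3300/0.6500 = 0.5077
Terminal stock prices: S_uu = 227.8, S_ud = 118.1, S_dd = 61.25
Terminal payoffs (K − S): max(-132.8, 0) = 0, max(-23.12, 0) = 0, max(33.75, 0) = 33.75
Node u (S = 168.8): V_u = 1/1.03·[0.5077·0.0000 + 0.4923·0.0000] = 0.0000
Node d (S = 87.5): V_d = 1/1.03·[0.5077·0.0000 + 0.4923·33.7500] = 16.1314
Node 0 (S = 125): V_0 = 1/1.03·[0.5077·0.0000 + 0.4923·16.1314] = 7.7103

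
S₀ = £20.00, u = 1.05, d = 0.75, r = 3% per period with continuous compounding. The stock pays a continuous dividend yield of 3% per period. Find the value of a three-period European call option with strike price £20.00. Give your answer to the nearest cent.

Per-period risk-free factor R = e^0.03 = 1.0305; dividend-adjusted growth = e^(0.03−0.03) = 1.0000.
Risk-neutral probability p = (1.0000 − 0.75)/(1.05 − 0.75) = 0.2500/0.3000 = 0.8333
Terminal stock prices: S_uuu = 23.15, S_uud = 16.54, S_udd = 11.81, S_ddd = 8.438
Terminal payoffs (S − K): max(3.153, 0) = 3.153, max(-3.462, 0) = 0, max(-8.188, 0) = 0, max(-11.56, 0) = 0
Node uu (S = 22.05): V_uu = e^(−0.03)·[0.8333·3.1525 + 0.1667·0.0000] = 2.5494
Node ud (S = 15.75): V_ud = e^(−0.03)·[0.8333·0.0000 + 0.1667·0.0000] = 0.0000
Node dd (S = 11.25): V_dd = e^(−0.03)·[0.8333·0.0000 + 0.1667·0.0000] = 0.0000
Node u (S = 21): V_u = e^(−0.03)·[0.8333·2.5494 + 0.1667·0.0000] = 2.0617
Node d (S = 15): V_d = e^(−0.03)·[0.8333·0.0000 + 0.1667·0.0000] = 0.0000
Node 0 (S = 20): V_0 = e^(−0.03)·[0.8333·2.0617 + 0.1667·0.0000] = 1.6673

£1.67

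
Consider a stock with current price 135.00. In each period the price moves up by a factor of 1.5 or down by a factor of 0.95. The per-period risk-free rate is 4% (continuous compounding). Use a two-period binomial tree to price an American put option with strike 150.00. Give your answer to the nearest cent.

Risk-neutral probability p = (e^0.04 − 0.95)/(1.5 − 0.95) = 0.0908/0.5500 = 0.1651
Terminal stock prices: S_uu = 303.8, S_ud = 192.4, S_dd = 121.8
Terminal payoffs (K − S): max(-153.8, 0) = 0, max(-42.38, 0) = 0, max(28.16, 0) = 28.16
Node u (S = 202.5): continuation = e^(−0.04)·[0.1651·0.0000 + 0.8349·0.0000] = 0.0000; exercise value = 0.0000 ≤ continuation, so V_u = 0.0000
Node d (S = 128.2): continuation = e^(−0.04)·[0.1651·0.0000 + 0.8349·28.1625] = 22.5906; exercise value = 21.7500 ≤ continuation, so V_d = 22.5906
Node 0 (S = 135): continuation = e^(−0.04)·[0.1651·0.0000 + 0.8349·22.5906] = 18.1211; exercise value = 15.0000 ≤ continuation, so V_0 = 18.1211

18.12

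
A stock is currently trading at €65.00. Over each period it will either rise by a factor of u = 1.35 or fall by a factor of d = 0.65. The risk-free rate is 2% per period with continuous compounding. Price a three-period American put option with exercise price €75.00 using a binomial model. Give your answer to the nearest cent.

€19.42

Risk-neutral probability p = (e^0.02 − 0.65)/(1.35 − 0.65) = 0.3702/0.7000 = 0.5289
Terminal stock prices: S_uuu = 159.9, S_uud = 77, S_udd = 37.07, S_ddd = 17.85
Terminal payoffs (K − S): max(-84.92, 0) = 0, max(-2.001, 0) = 0, max(37.93, 0) = 37.93, max(57.15, 0) = 57.15
Node uu (S = 118.5): continuation = e^(−0.02)·[0.5289·0.0000 + 0.4711·0.0000] = 0.0000; exercise value = 0.0000 ≤ continuation, so V_uu = 0.0000
Node ud (S = 57.04): continuation = e^(−0.02)·[0.5289·0.0000 + 0.4711·37.9256] = 17.5145; exercise value = 17.9625 > continuation, so V_ud = 17.9625 (exercise)
Node dd (S = 27.46): continuation = e^(−0.02)·[0.5289·37.9256 + 0.4711·57.1494] = 46.0524; exercise value = 47.5375 > continuation, so V_dd = 47.5375 (exercise)
Node u (S = 87.75): continuation = e^(−0.02)·[0.5289·0.0000 + 0.4711·17.9625] = 8.2953; exercise value = 0.0000 ≤ continuation, so V_u = 8.2953
Node d (S = 42.25): continuation = e^(−0.02)·[0.5289·17.9625 + 0.4711·47.5375] = 31.2649; exercise value = 32.7500 > continuation, so V_d = 32.7500 (exercise)
Node 0 (S = 65): continuation = e^(−0.02)·[0.5289·8.2953 + 0.4711·32.7500] = 19.4245; exercise value = 10.0000 ≤ continuation, so V_0 = 19.4245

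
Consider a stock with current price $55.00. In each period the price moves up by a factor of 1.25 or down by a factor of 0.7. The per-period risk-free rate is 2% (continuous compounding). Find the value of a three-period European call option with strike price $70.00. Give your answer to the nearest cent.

Risk-neutral probability p = (e^0.02 − 0.7)/(1.25 − 0.7) = 0.3202/0.5500 = 0.5822
Terminal stock prices: S_uuu = 107.4, S_uud = 60.16, S_udd = 33.69, S_ddd = 18.86
Terminal payoffs (S − K): max(37.42, 0) = 37.42, max(-9.844, 0) = 0, max(-36.31, 0) = 0, max(-51.14, 0) = 0
Node uu (S = 85.94): V_uu = e^(−0.02)·[0.5822·37.4219 + 0.4178·0.0000] = 21.3550
Node ud (S = 48.12): V_ud = e^(−0.02)·[0.5822·0.0000 + 0.4178·0.0000] = 0.0000
Node dd (S = 26.95): V_dd = e^(−0.02)·[0.5822·0.0000 + 0.4178·0.0000] = 0.0000
Node u (S = 68.75): V_u = e^(−0.02)·[0.5822·21.3550 + 0.4178·0.0000] = 12.1864
Node d (S = 38.5): V_d = e^(−0.02)·[0.5822·0.0000 + 0.4178·0.0000] = 0.0000
Node 0 (S = 55): V_0 = e^(−0.02)·[0.5822·12.1864 + 0.4178·0.0000] = 6.9542

$6.95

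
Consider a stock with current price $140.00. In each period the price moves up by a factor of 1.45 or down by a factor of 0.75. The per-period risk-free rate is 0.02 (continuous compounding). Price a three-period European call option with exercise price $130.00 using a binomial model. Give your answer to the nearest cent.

$39.54

Risk-neutral probability p = (e^0.02 − 0.75)/(1.45 − 0.75) = 0.2702/0.7000 = 0.3860
Terminal stock prices: S_uuu = 426.8, S_uud = 220.8, S_udd = 114.2, S_ddd = 59.06
Terminal payoffs (S − K): max(296.8, 0) = 296.8, max(90.76, 0) = 90.76, max(-15.81, 0) = 0, max(-70.94, 0) = 0
Node uu (S = 294.4): V_uu = e^(−0.02)·[0.3860·296.8075 + 0.6140·90.7625] = 166.9242
Node ud (S = 152.2): V_ud = e^(−0.02)·[0.3860·90.7625 + 0.6140·0.0000] = 34.3408
Node dd (S = 78.75): V_dd = e^(−0.02)·[0.3860·0.0000 + 0.6140·0.0000] = 0.0000
Node u (S = 203): V_u = e^(−0.02)·[0.3860·166.9242 + 0.6140·34.3408] = 83.8248
Node d (S = 105): V_d = e^(−0.02)·[0.3860·34.3408 + 0.6140·0.0000] = 12.9931
Node 0 (S = 140): V_0 = e^(−0.02)·[0.3860·83.8248 + 0.6140·12.9931] = 39.5356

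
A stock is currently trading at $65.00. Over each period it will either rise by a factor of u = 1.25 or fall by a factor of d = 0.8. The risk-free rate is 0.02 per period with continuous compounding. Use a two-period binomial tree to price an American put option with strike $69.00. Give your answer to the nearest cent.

$9.47

Risk-neutral probability p = (e^0.02 − 0.8)/(1.25 − 0.8) = 0.2202/0.4500 = 0.4893
Terminal stock prices: S_uu = 101.6, S_ud = 65, S_dd = 41.6
Terminal payoffs (K − S): max(-32.56, 0) = 0, max(4, 0) = 4, max(27.4, 0) = 27.4
Node u (S = 81.25): continuation = e^(−0.02)·[0.4893·0.0000 + 0.5107·4.0000] = 2.0022; exercise value = 0.0000 ≤ continuation, so V_u = 2.0022
Node d (S = 52): continuation = e^(−0.02)·[0.4893·4.0000 + 0.5107·27.4000] = 15.6337; exercise value = 17.0000 > continuation, so V_d = 17.0000 (exercise)
Node 0 (S = 65): continuation = e^(−0.02)·[0.4893·2.0022 + 0.5107·17.0000] = 9.4697; exercise value = 4.0000 ≤ continuation, so V_0 = 9.4697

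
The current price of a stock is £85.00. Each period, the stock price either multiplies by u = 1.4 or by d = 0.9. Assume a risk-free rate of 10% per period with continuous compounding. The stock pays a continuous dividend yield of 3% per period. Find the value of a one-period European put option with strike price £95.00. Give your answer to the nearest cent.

Per-period risk-free factor R = e^0.1 = 1.1052; dividend-adjusted growth = e^(0.1−0.03) = 1.0725.
Risk-neutral probability p = (1.0725 − 0.9)/(1.4 − 0.9) = 0.1725/0.5000 = 0.3450
Terminal stock prices: S_u = 119, S_d = 76.5
Terminal payoffs (K − S): max(-24, 0) = 0, max(18.5, 0) = 18.5
Node 0 (S = 85): V_0 = e^(−0.1)·[0.3450·0.0000 + 0.6550·18.5000] = 10.9641

£10.96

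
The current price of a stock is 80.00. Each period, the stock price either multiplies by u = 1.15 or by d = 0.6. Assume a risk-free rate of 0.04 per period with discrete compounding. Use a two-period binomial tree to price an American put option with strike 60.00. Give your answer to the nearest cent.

3.02

Risk-neutral probability p = (1 + 0.04 − 0.6)/(1.15 − 0.6) = 0.4400/0.5500 = 0.8000
Terminal stock prices: S_uu = 105.8, S_ud = 55.2, S_dd = 28.8
Terminal payoffs (K − S): max(-45.8, 0) = 0, max(4.8, 0) = 4.8, max(31.2, 0) = 31.2
Node u (S = 92): continuation = 1/1.04·[0.8000·0.0000 + 0.2000·4.8000] = 0.9231; exercise value = 0.0000 ≤ continuation, so V_u = 0.9231
Node d (S = 48): continuation = 1/1.04·[0.8000·4.8000 + 0.2000·31.2000] = 9.6923; exercise value = 12.0000 > continuation, so V_d = 12.0000 (exercise)
Node 0 (S = 80): continuation = 1/1.04·[0.8000·0.9231 + 0.2000·12.0000] = 3.0178; exercise value = 0.0000 ≤ continuation, so V_0 = 3.0178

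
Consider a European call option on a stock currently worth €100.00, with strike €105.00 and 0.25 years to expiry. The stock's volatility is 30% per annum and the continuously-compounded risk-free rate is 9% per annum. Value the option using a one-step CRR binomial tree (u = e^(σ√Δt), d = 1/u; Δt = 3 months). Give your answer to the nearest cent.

€5.88

CRR parameters: u = e^(σ√Δt) = e^(0.3·√0.25) = 1.1618, d = 1/u = 0.8607
Per-period rate: rΔt = 0.09·0.25 = 0.0225, so R = e^0.0225 = 1.0228
Risk-neutral probability p = (e^0.0225 − 0.8607)/(1.1618 − 0.8607) = 0.1620/0.3011 = 0.5381
Terminal stock prices: S_u = 116.2, S_d = 86.07
Terminal payoffs (S − K): max(11.18, 0) = 11.18, max(-18.93, 0) = 0
Node 0 (S = 100): V_0 = e^(−0.0225)·[0.5381·11.1834 + 0.4619·0.0000] = 5.8843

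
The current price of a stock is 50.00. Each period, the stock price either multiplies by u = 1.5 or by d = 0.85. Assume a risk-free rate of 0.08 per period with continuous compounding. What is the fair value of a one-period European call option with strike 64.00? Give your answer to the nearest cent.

3.64

Risk-neutral probability p = (e^0.08 − 0.85)/(1.5 − 0.85) = 0.2333/0.6500 = 0.3589
Terminal stock prices: S_u = 75, S_d = 42.5
Terminal payoffs (S − K): max(11, 0) = 11, max(-21.5, 0) = 0
Node 0 (S = 50): V_0 = e^(−0.08)·[0.3589·11.0000 + 0.6411·0.0000] = 3.6444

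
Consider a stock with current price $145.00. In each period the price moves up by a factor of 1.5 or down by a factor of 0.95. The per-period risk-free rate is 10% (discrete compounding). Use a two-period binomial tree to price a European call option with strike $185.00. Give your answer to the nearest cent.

Risk-neutral probability p = (1 + 0.1 − 0.95)/(1.5 − 0.95) = 0.1500/0.5500 = 0.2727
Terminal stock prices: S_uu = 326.2, S_ud = 206.6, S_dd = 130.9
Terminal payoffs (S − K): max(141.2, 0) = 141.2, max(21.62, 0) = 21.62, max(-54.14, 0) = 0
Node u (S = 217.5): V_u = 1/1.1·[0.2727·141.2500 + 0.7273·21.6250] = 49.3182
Node d (S = 137.8): V_d = 1/1.1·[0.2727·21.6250 + 0.7273·0.0000] = 5.3616
Node 0 (S = 145): V_0 = 1/1.1·[0.2727·49.3182 + 0.7273·5.3616] = 15.7725

$15.77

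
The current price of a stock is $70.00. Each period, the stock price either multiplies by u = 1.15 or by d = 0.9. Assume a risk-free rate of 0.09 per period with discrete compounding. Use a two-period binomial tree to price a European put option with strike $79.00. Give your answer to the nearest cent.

Risk-neutral probability p = (1 + 0.09 − 0.9)/(1.15 − 0.9) = 0.1900/0.2500 = 0.7600
Terminal stock prices: S_uu = 92.57, S_ud = 72.45, S_dd = 56.7
Terminal payoffs (K − S): max(-13.57, 0) = 0, max(6.55, 0) = 6.55, max(22.3, 0) = 22.3
Node u (S = 80.5): V_u = 1/1.09·[0.7600·0.0000 + 0.2400·6.5500] = 1.4422
Node d (S = 63): V_d = 1/1.09·[0.7600·6.5500 + 0.2400·22.3000] = 9.4771
Node 0 (S = 70): V_0 = 1/1.09·[0.7600·1.4422 + 0.2400·9.4771] = 3.0923

$3.09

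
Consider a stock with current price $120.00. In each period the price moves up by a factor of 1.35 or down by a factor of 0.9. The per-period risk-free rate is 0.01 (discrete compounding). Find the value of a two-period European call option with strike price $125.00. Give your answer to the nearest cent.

Risk-neutral probability p = (1 + 0.01 − 0.9)/(1.35 − 0.9) = 0.1100/0.4500 = 0.2444
Terminal stock prices: S_uu = 218.7, S_ud = 145.8, S_dd = 97.2
Terminal payoffs (S − K): max(93.7, 0) = 93.7, max(20.8, 0) = 20.8, max(-27.8, 0) = 0
Node u (S = 162): V_u = 1/1.01·[0.2444·93.7000 + 0.7556·20.8000] = 38.2376
Node d (S = 108): V_d = 1/1.01·[0.2444·20.8000 + 0.7556·0.0000] = 5.0341
Node 0 (S = 120): V_0 = 1/1.01·[0.2444·38.2376 + 0.7556·5.0341] = 13.0203

$13.02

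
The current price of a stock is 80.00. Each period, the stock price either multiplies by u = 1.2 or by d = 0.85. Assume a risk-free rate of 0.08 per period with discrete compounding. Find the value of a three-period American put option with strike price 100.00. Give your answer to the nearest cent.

20.00

Risk-neutral probability p = (1 + 0.08 − 0.85)/(1.2 − 0.85) = 0.2300/0.3500 = 0.6571
Terminal stock prices: S_uuu = 138.2, S_uud = 97.92, S_udd = 69.36, S_ddd = 49.13
Terminal payoffs (K − S): max(-38.24, 0) = 0, max(2.08, 0) = 2.08, max(30.64, 0) = 30.64, max(50.87, 0) = 50.87
Node uu (S = 115.2): continuation = 1/1.08·[0.6571·0.0000 + 0.3429·2.0800] = 0.6603; exercise value = 0.0000 ≤ continuation, so V_uu = 0.6603
Node ud (S = 81.6): continuation = 1/1.08·[0.6571·2.0800 + 0.3429·30.6400] = 10.9926; exercise value = 18.4000 > continuation, so V_ud = 18.4000 (exercise)
Node dd (S = 57.8): continuation = 1/1.08·[0.6571·30.6400 + 0.3429·50.8700] = 34.7926; exercise value = 42.2000 > continuation, so V_dd = 42.2000 (exercise)
Node u (S = 96): continuation = 1/1.08·[0.6571·0.6603 + 0.3429·18.4000] = 6.2431; exercise value = 4.0000 ≤ continuation, so V_u = 6.2431
Node d (S = 68): continuation = 1/1.08·[0.6571·18.4000 + 0.3429·42.2000] = 24.5926; exercise value = 32.0000 > continuation, so V_d = 32.0000 (exercise)
Node 0 (S = 80): continuation = 1/1.08·[0.6571·6.2431 + 0.3429·32.0000] = 13.9574; exercise value = 20.0000 > continuation, so V_0 = 20.0000 (exercise)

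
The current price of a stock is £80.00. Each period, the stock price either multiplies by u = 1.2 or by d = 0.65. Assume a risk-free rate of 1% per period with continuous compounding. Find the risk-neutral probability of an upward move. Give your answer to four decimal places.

Risk-neutral probability p = (e^0.01 − 0.65)/(1.2 − 0.65) = 0.3601/0.5500 = 0.6546

p = 0.6546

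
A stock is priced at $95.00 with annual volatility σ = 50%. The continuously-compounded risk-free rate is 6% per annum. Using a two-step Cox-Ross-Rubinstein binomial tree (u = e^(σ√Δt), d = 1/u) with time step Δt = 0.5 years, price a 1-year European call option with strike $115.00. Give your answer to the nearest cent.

$15.12

CRR parameters: u = e^(σ√Δt) = e^(0.5·√0.5) = 1.4241, d = 1/u = 0.7022
Per-period rate: rΔt = 0.06·0.5 = 0.03, so R = e^0.03 = 1.0305
Risk-neutral probability p = (e^0.03 − 0.7022)/(1.4241 − 0.7022) = 0.3283/0.7219 = 0.4547
Terminal stock prices: S_uu = 192.7, S_ud = 95, S_dd = 46.84
Terminal payoffs (S − K): max(77.67, 0) = 77.67, max(-20, 0) = 0, max(-68.16, 0) = 0
Node u (S = 135.3): V_u = e^(−0.03)·[0.4547·77.6709 + 0.5453·0.0000] = 34.2736
Node d (S = 66.71): V_d = e^(−0.03)·[0.4547·0.0000 + 0.5453·0.0000] = 0.0000
Node 0 (S = 95): V_0 = e^(−0.03)·[0.4547·34.2736 + 0.5453·0.0000] = 15.1238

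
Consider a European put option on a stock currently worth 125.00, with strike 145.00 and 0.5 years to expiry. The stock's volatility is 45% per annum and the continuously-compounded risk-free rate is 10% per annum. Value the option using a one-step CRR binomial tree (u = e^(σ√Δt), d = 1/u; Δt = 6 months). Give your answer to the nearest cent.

25.70

CRR parameters: u = e^(σ√Δt) = e^(0.45·√0.5) = 1.3746, d = 1/u = 0.7275
Per-period rate: rΔt = 0.1·0.5 = 0.05, so R = e^0.05 = 1.0513
Risk-neutral probability p = (e^0.05 − 0.7275)/(1.3746 − 0.7275) = 0.3238/0.6472 = 0.5003
Terminal stock prices: S_u = 171.8, S_d = 90.93
Terminal payoffs (K − S): max(-26.83, 0) = 0, max(54.07, 0) = 54.07
Node 0 (S = 125): V_0 = e^(−0.05)·[0.5003·0.0000 + 0.4997·54.0677] = 25.6981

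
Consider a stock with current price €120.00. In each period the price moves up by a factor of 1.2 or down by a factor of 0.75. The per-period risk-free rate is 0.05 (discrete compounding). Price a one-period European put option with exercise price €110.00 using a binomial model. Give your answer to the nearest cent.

Risk-neutral probability p = (1 + 0.05 − 0.75)/(1.2 − 0.75) = 0.3000/0.4500 = 0.6667
Terminal stock prices: S_u = 144, S_d = 90
Terminal payoffs (K − S): max(-34, 0) = 0, max(20, 0) = 20
Node 0 (S = 120): V_0 = 1/1.05·[0.6667·0.0000 + 0.3333·20.0000] = 6.3492

€6.35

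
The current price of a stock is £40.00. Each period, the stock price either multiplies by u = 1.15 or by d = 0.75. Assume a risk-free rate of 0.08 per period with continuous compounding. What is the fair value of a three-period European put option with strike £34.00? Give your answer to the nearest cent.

Risk-neutral probability p = (e^0.08 − 0.75)/(1.15 − 0.75) = 0.3333/0.4000 = 0.8332
Terminal stock prices: S_uuu = 60.83, S_uud = 39.67, S_udd = 25.88, S_ddd = 16.88
Terminal payoffs (K − S): max(-26.83, 0) = 0, max(-5.675, 0) = 0, max(8.125, 0) = 8.125, max(17.12, 0) = 17.12
Node uu (S = 52.9): V_uu = e^(−0.08)·[0.8332·0.0000 + 0.1668·0.0000] = 0.0000
Node ud (S = 34.5): V_ud = e^(−0.08)·[0.8332·0.0000 + 0.1668·8.1250] = 1.2509
Node dd (S = 22.5): V_dd = e^(−0.08)·[0.8332·8.1250 + 0.1668·17.1250] = 8.8860
Node u (S = 46): V_u = e^(−0.08)·[0.8332·0.0000 + 0.1668·1.2509] = 0.1926
Node d (S = 30): V_d = e^(−0.08)·[0.8332·1.2509 + 0.1668·8.8860] = 2.3302
Node 0 (S = 40): V_0 = e^(−0.08)·[0.8332·0.1926 + 0.1668·2.3302] = 0.5069

£0.51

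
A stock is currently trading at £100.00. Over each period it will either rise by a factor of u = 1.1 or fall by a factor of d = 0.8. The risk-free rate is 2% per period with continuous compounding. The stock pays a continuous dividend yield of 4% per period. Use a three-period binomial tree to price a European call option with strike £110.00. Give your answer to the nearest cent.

£4.71

Per-period risk-free factor R = e^0.02 = 1.0202; dividend-adjusted growth = e^(0.02−0.04) = 0.9802.
Risk-neutral probability p = (0.9802 − 0.8)/(1.1 − 0.8) = 0.1802/0.3000 = 0.6007
Terminal stock prices: S_uuu = 133.1, S_uud = 96.8, S_udd = 70.4, S_ddd = 51.2
Terminal payoffs (S − K): max(23.1, 0) = 23.1, max(-13.2, 0) = 0, max(-39.6, 0) = 0, max(-58.8, 0) = 0
Node uu (S = 121): V_uu = e^(−0.02)·[0.6007·23.1000 + 0.3993·0.0000] = 13.6005
Node ud (S = 88): V_ud = e^(−0.02)·[0.6007·0.0000 + 0.3993·0.0000] = 0.0000
Node dd (S = 64): V_dd = e^(−0.02)·[0.6007·0.0000 + 0.3993·0.0000] = 0.0000
Node u (S = 110): V_u = e^(−0.02)·[0.6007·13.6005 + 0.3993·0.0000] = 8.0076
Node d (S = 80): V_d = e^(−0.02)·[0.6007·0.0000 + 0.3993·0.0000] = 0.0000
Node 0 (S = 100): V_0 = e^(−0.02)·[0.6007·8.0076 + 0.3993·0.0000] = 4.7146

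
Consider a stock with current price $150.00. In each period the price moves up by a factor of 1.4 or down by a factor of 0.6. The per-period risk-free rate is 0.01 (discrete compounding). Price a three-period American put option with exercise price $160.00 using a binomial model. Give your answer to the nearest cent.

Risk-neutral probability p = (1 + 0.01 − 0.6)/(1.4 − 0.6) = 0.4100/0.8000 = 0.5125
Terminal stock prices: S_uuu = 411.6, S_uud = 176.4, S_udd = 75.6, S_ddd = 32.4
Terminal payoffs (K − S): max(-251.6, 0) = 0, max(-16.4, 0) = 0, max(84.4, 0) = 84.4, max(127.6, 0) = 127.6
Node uu (S = 294): continuation = 1/1.01·[0.5125·0.0000 + 0.4875·0.0000] = 0.0000; exercise value = 0.0000 ≤ continuation, so V_uu = 0.0000
Node ud (S = 126): continuation = 1/1.01·[0.5125·0.0000 + 0.4875·84.4000] = 40.7376; exercise value = 34.0000 ≤ continuation, so V_ud = 40.7376
Node dd (S = 54): continuation = 1/1.01·[0.5125·84.4000 + 0.4875·127.6000] = 104.4158; exercise value = 106.0000 > continuation, so V_dd = 106.0000 (exercise)
Node u (S = 210): continuation = 1/1.01·[0.5125·0.0000 + 0.4875·40.7376] = 19.6630; exercise value = 0.0000 ≤ continuation, so V_u = 19.6630
Node d (S = 90): continuation = 1/1.01·[0.5125·40.7376 + 0.4875·106.0000] = 71.8347; exercise value = 70.0000 ≤ continuation, so V_d = 71.8347
Node 0 (S = 150): continuation = 1/1.01·[0.5125·19.6630 + 0.4875·71.8347] = 44.6502; exercise value = 10.0000 ≤ continuation, so V_0 = 44.6502

$44.65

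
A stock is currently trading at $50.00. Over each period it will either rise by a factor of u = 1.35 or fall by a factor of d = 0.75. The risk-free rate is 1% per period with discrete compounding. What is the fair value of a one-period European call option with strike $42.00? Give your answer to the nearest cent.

Risk-neutral probability p = (1 + 0.01 − 0.75)/(1.35 − 0.75) = 0.2600/0.6000 = 0.4333
Terminal stock prices: S_u = 67.5, S_d = 37.5
Terminal payoffs (S − K): max(25.5, 0) = 25.5, max(-4.5, 0) = 0
Node 0 (S = 50): V_0 = 1/1.01·[0.4333·25.5000 + 0.5667·0.0000] = 10.9406

$10.94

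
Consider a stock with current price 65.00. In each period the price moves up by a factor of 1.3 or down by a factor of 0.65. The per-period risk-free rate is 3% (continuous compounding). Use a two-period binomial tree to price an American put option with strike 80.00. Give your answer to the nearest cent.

20.92

Risk-neutral probability p = (e^0.03 − 0.65)/(1.3 − 0.65) = 0.3805/0.6500 = 0.5853
Terminal stock prices: S_uu = 109.9, S_ud = 54.93, S_dd = 27.46
Terminal payoffs (K − S): max(-29.85, 0) = 0, max(25.07, 0) = 25.07, max(52.54, 0) = 52.54
Node u (S = 84.5): continuation = e^(−0.03)·[0.5853·0.0000 + 0.4147·25.0750] = 10.0909; exercise value = 0.0000 ≤ continuation, so V_u = 10.0909
Node d (S = 42.25): continuation = e^(−0.03)·[0.5853·25.0750 + 0.4147·52.5375] = 35.3856; exercise value = 37.7500 > continuation, so V_d = 37.7500 (exercise)
Node 0 (S = 65): continuation = e^(−0.03)·[0.5853·10.0909 + 0.4147·37.7500] = 20.9235; exercise value = 15.0000 ≤ continuation, so V_0 = 20.9235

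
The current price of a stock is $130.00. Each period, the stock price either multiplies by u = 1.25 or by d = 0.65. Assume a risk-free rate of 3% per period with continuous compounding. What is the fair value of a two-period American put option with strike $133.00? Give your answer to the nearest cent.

$23.20

Risk-neutral probability p = (e^0.03 − 0.65)/(1.25 − 0.65) = 0.3805/0.6000 = 0.6341
Terminal stock prices: S_uu = 203.1, S_ud = 105.6, S_dd = 54.93
Terminal payoffs (K − S): max(-70.12, 0) = 0, max(27.38, 0) = 27.38, max(78.07, 0) = 78.07
Node u (S = 162.5): continuation = e^(−0.03)·[0.6341·0.0000 + 0.3659·27.3750] = 9.7207; exercise value = 0.0000 ≤ continuation, so V_u = 9.7207
Node d (S = 84.5): continuation = e^(−0.03)·[0.6341·27.3750 + 0.3659·78.0750] = 44.5693; exercise value = 48.5000 > continuation, so V_d = 48.5000 (exercise)
Node 0 (S = 130): continuation = e^(−0.03)·[0.6341·9.7207 + 0.3659·48.5000] = 23.2038; exercise value = 3.0000 ≤ continuation, so V_0 = 23.2038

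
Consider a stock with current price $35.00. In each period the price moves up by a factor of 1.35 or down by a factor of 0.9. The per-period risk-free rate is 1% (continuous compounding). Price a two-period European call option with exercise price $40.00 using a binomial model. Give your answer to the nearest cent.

Risk-neutral probability p = (e^0.01 − 0.9)/(1.35 − 0.9) = 0.1101/0.4500 = 0.2446
Terminal stock prices: S_uu = 63.79, S_ud = 42.52, S_dd = 28.35
Terminal payoffs (S − K): max(23.79, 0) = 23.79, max(2.525, 0) = 2.525, max(-11.65, 0) = 0
Node u (S = 47.25): V_u = e^(−0.01)·[0.2446·23.7875 + 0.7554·2.5250] = 7.6480
Node d (S = 31.5): V_d = e^(−0.01)·[0.2446·2.5250 + 0.7554·0.0000] = 0.6114
Node 0 (S = 35): V_0 = e^(−0.01)·[0.2446·7.6480 + 0.7554·0.6114] = 2.3090

$2.31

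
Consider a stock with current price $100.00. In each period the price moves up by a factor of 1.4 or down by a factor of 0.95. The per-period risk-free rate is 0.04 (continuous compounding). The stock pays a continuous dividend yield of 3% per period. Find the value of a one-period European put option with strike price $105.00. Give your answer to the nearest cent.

$8.33

Per-period risk-free factor R = e^0.04 = 1.0408; dividend-adjusted growth = e^(0.04−0.03) = 1.0101.
Risk-neutral probability p = (1.0101 − 0.95)/(1.4 − 0.95) = 0.0601/0.4500 = 0.1334
Terminal stock prices: S_u = 140, S_d = 95
Terminal payoffs (K − S): max(-35, 0) = 0, max(10, 0) = 10
Node 0 (S = 100): V_0 = e^(−0.04)·[0.1334·0.0000 + 0.8666·10.0000] = 8.3258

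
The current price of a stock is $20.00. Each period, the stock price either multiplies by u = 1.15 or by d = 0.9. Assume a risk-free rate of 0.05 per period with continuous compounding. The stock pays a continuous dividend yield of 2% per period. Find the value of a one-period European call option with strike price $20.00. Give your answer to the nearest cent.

Per-period risk-free factor R = e^0.05 = 1.0513; dividend-adjusted growth = e^(0.05−0.02) = 1.0305.
Risk-neutral probability p = (1.0305 − 0.9)/(1.15 − 0.9) = 0.1305/0.2500 = 0.5218
Terminal stock prices: S_u = 23, S_d = 18
Terminal payoffs (S − K): max(3, 0) = 3, max(-2, 0) = 0
Node 0 (S = 20): V_0 = e^(−0.05)·[0.5218·3.0000 + 0.4782·0.0000] = 1.4891

$1.49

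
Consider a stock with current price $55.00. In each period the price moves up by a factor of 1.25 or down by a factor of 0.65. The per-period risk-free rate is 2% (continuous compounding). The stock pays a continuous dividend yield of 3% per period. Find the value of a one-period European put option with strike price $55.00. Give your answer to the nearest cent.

Per-period risk-free factor R = e^0.02 = 1.0202; dividend-adjusted growth = e^(0.02−0.03) = 0.9900.
Risk-neutral probability p = (0.9900 − 0.65)/(1.25 − 0.65) = 0.3400/0.6000 = 0.5667
Terminal stock prices: S_u = 68.75, S_d = 35.75
Terminal payoffs (K − S): max(-13.75, 0) = 0, max(19.25, 0) = 19.25
Node 0 (S = 55): V_0 = e^(−0.02)·[0.5667·0.0000 + 0.4333·19.2500] = 8.1749

$8.17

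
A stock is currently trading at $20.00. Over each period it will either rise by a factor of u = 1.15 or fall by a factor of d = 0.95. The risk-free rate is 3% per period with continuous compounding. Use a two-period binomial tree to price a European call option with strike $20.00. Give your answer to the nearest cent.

$1.82

Risk-neutral probability p = (e^0.03 − 0.95)/(1.15 − 0.95) = 0.0805/0.2000 = 0.4023
Terminal stock prices: S_uu = 26.45, S_ud = 21.85, S_dd = 18.05
Terminal payoffs (S − K): max(6.45, 0) = 6.45, max(1.85, 0) = 1.85, max(-1.95, 0) = 0
Node u (S = 23): V_u = e^(−0.03)·[0.4023·6.4500 + 0.5977·1.8500] = 3.5911
Node d (S = 19): V_d = e^(−0.03)·[0.4023·1.8500 + 0.5977·0.0000] = 0.7222
Node 0 (S = 20): V_0 = e^(−0.03)·[0.4023·3.5911 + 0.5977·0.7222] = 1.8208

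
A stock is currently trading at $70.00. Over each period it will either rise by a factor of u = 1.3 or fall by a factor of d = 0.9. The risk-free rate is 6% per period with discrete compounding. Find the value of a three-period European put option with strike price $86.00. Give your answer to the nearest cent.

Risk-neutral probability p = (1 + 0.06 − 0.9)/(1.3 − 0.9) = 0.1600/0.4000 = 0.4000
Terminal stock prices: S_uuu = 153.8, S_uud = 106.5, S_udd = 73.71, S_ddd = 51.03
Terminal payoffs (K − S): max(-67.79, 0) = 0, max(-20.47, 0) = 0, max(12.29, 0) = 12.29, max(34.97, 0) = 34.97
Node uu (S = 118.3): V_uu = 1/1.06·[0.4000·0.0000 + 0.6000·0.0000] = 0.0000
Node ud (S = 81.9): V_ud = 1/1.06·[0.4000·0.0000 + 0.6000·12.2900] = 6.9566
Node dd (S = 56.7): V_dd = 1/1.06·[0.4000·12.2900 + 0.6000·34.9700] = 24.4321
Node u (S = 91): V_u = 1/1.06·[0.4000·0.0000 + 0.6000·6.9566] = 3.9377
Node d (S = 63): V_d = 1/1.06·[0.4000·6.9566 + 0.6000·24.4321] = 16.4546
Node 0 (S = 70): V_0 = 1/1.06·[0.4000·3.9377 + 0.6000·16.4546] = 10.7999

$10.80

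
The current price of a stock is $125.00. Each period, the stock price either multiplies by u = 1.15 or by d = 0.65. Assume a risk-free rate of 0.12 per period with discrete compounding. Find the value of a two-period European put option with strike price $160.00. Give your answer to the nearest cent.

$6.29

Risk-neutral probability p = (1 + 0.12 − 0.65)/(1.15 − 0.65) = 0.4700/0.5000 = 0.9400
Terminal stock prices: S_uu = 165.3, S_ud = 93.44, S_dd = 52.81
Terminal payoffs (K − S): max(-5.312, 0) = 0, max(66.56, 0) = 66.56, max(107.2, 0) = 107.2
Node u (S = 143.8): V_u = 1/1.12·[0.9400·0.0000 + 0.0600·66.5625] = 3.5658
Node d (S = 81.25): V_d = 1/1.12·[0.9400·66.5625 + 0.0600·107.1875] = 61.6071
Node 0 (S = 125): V_0 = 1/1.12·[0.9400·3.5658 + 0.0600·61.6071] = 6.2931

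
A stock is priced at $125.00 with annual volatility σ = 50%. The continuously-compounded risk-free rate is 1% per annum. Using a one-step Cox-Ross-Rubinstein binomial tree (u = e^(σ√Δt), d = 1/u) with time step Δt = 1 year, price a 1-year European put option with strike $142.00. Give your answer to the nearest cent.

CRR parameters: u = e^(σ√Δt) = e^(0.5·√1) = 1.6487, d = 1/u = 0.6065
Per-period rate: rΔt = 0.01·1 = 0.01, so R = e^0.01 = 1.0101
Risk-neutral probability p = (e^0.01 − 0.6065)/(1.6487 − 0.6065) = 0.4035/1.0422 = 0.3872
Terminal stock prices: S_u = 206.1, S_d = 75.82
Terminal payoffs (K − S): max(-64.09, 0) = 0, max(66.18, 0) = 66.18
Node 0 (S = 125): V_0 = e^(−0.01)·[0.3872·0.0000 + 0.6128·66.1837] = 40.1548

$40.15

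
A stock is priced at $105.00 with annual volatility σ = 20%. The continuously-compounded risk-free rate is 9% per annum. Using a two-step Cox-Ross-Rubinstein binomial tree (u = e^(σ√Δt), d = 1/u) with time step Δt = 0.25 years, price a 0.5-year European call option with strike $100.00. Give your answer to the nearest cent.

$11.67

CRR parameters: u = e^(σ√Δt) = e^(0.2·√0.25) = 1.1052, d = 1/u = 0.9048
Per-period rate: rΔt = 0.09·0.25 = 0.0225, so R = e^0.0225 = 1.0228
Risk-neutral probability p = (e^0.0225 − 0.9048)/(1.1052 − 0.9048) = 0.1179/0.2003 = 0.5886
Terminal stock prices: S_uu = 128.2, S_ud = 105, S_dd = 85.97
Terminal payoffs (S − K): max(28.25, 0) = 28.25, max(5, 0) = 5, max(-14.03, 0) = 0
Node u (S = 116): V_u = e^(−0.0225)·[0.5886·28.2473 + 0.4114·5.0000] = 18.2678
Node d (S = 95.01): V_d = e^(−0.0225)·[0.5886·5.0000 + 0.4114·0.0000] = 2.8776
Node 0 (S = 105): V_0 = e^(−0.0225)·[0.5886·18.2678 + 0.4114·2.8776] = 11.6708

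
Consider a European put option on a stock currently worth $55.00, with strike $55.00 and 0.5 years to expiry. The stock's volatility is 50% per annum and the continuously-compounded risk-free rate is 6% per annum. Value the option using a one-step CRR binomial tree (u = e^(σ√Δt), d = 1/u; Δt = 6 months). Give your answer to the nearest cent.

$8.67

CRR parameters: u = e^(σ√Δt) = e^(0.5·√0.5) = 1.4241, d = 1/u = 0.7022
Per-period rate: rΔt = 0.06·0.5 = 0.03, so R = e^0.03 = 1.0305
Risk-neutral probability p = (e^0.03 − 0.7022)/(1.4241 − 0.7022) = 0.3283/0.7219 = 0.4547
Terminal stock prices: S_u = 78.33, S_d = 38.62
Terminal payoffs (K − S): max(-23.33, 0) = 0, max(16.38, 0) = 16.38
Node 0 (S = 55): V_0 = e^(−0.03)·[0.4547·0.0000 + 0.5453·16.3796] = 8.6677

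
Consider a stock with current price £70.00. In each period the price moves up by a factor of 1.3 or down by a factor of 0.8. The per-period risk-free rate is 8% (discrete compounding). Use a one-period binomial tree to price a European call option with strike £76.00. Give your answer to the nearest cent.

Risk-neutral probability p = (1 + 0.08 − 0.8)/(1.3 − 0.8) = 0.2800/0.5000 = 0.5600
Terminal stock prices: S_u = 91, S_d = 56
Terminal payoffs (S − K): max(15, 0) = 15, max(-20, 0) = 0
Node 0 (S = 70): V_0 = 1/1.08·[0.5600·15.0000 + 0.4400·0.0000] = 7.7778

£7.78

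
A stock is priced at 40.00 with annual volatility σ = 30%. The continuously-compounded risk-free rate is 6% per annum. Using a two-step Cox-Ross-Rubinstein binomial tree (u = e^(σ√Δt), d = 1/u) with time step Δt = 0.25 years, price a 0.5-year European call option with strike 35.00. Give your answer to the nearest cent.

7.27

CRR parameters: u = e^(σ√Δt) = e^(0.3·√0.25) = 1.1618, d = 1/u = 0.8607
Per-period rate: rΔt = 0.06·0.25 = 0.015, so R = e^0.015 = 1.0151
Risk-neutral probability p = (e^0.015 − 0.8607)/(1.1618 − 0.8607) = 0.1544/0.3011 = 0.5128
Terminal stock prices: S_uu = 53.99, S_ud = 40, S_dd = 29.63
Terminal payoffs (S − K): max(18.99, 0) = 18.99, max(5, 0) = 5, max(-5.367, 0) = 0
Node u (S = 46.47): V_u = e^(−0.015)·[0.5128·18.9944 + 0.4872·5.0000] = 11.9945
Node d (S = 34.43): V_d = e^(−0.015)·[0.5128·5.0000 + 0.4872·0.0000] = 2.5256
Node 0 (S = 40): V_0 = e^(−0.015)·[0.5128·11.9945 + 0.4872·2.5256] = 7.2710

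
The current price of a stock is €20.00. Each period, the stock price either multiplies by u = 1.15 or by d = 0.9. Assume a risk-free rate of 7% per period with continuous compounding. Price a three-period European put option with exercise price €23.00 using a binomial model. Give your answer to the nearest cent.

Risk-neutral probability p = (e^0.07 − 0.9)/(1.15 − 0.9) = 0.1725/0.2500 = 0.6900
Terminal stock prices: S_uuu = 30.42, S_uud = 23.8, S_udd = 18.63, S_ddd = 14.58
Terminal payoffs (K − S): max(-7.417, 0) = 0, max(-0.805, 0) = 0, max(4.37, 0) = 4.37, max(8.42, 0) = 8.42
Node uu (S = 26.45): V_uu = e^(−0.07)·[0.6900·0.0000 + 0.3100·0.0000] = 0.0000
Node ud (S = 20.7): V_ud = e^(−0.07)·[0.6900·0.0000 + 0.3100·4.3700] = 1.2630
Node dd (S = 16.2): V_dd = e^(−0.07)·[0.6900·4.3700 + 0.3100·8.4200] = 5.2451
Node u (S = 23): V_u = e^(−0.07)·[0.6900·0.0000 + 0.3100·1.2630] = 0.3650
Node d (S = 18): V_d = e^(−0.07)·[0.6900·1.2630 + 0.3100·5.2451] = 2.3285
Node 0 (S = 20): V_0 = e^(−0.07)·[0.6900·0.3650 + 0.3100·2.3285] = 0.9078

€0.91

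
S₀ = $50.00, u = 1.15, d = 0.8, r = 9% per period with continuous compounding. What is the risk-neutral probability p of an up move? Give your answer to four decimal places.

p = 0.8405

Risk-neutral probability p = (e^0.09 − 0.8)/(1.15 − 0.8) = 0.2942/0.3500 = 0.8405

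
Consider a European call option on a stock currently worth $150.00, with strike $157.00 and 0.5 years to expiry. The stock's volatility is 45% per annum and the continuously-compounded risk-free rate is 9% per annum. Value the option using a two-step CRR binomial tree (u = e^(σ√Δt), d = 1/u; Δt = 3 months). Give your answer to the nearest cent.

$18.26

CRR parameters: u = e^(σ√Δt) = e^(0.45·√0.25) = 1.2523, d = 1/u = 0.7985
Per-period rate: rΔt = 0.09·0.25 = 0.0225, so R = e^0.0225 = 1.0228
Risk-neutral probability p = (e^0.0225 − 0.7985)/(1.2523 − 0.7985) = 0.2242/0.4538 = 0.4941
Terminal stock prices: S_uu = 235.2, S_ud = 150, S_dd = 95.64
Terminal payoffs (S − K): max(78.25, 0) = 78.25, max(-7, 0) = 0, max(-61.36, 0) = 0
Node u (S = 187.8): V_u = e^(−0.0225)·[0.4941·78.2468 + 0.5059·0.0000] = 37.8038
Node d (S = 119.8): V_d = e^(−0.0225)·[0.4941·0.0000 + 0.5059·0.0000] = 0.0000
Node 0 (S = 150): V_0 = e^(−0.0225)·[0.4941·37.8038 + 0.5059·0.0000] = 18.2643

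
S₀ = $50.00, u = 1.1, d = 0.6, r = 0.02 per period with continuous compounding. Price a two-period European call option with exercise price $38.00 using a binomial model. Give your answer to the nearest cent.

Risk-neutral probability p = (e^0.02 − 0.6)/(1.1 − 0.6) = 0.4202/0.5000 = 0.8404
Terminal stock prices: S_uu = 60.5, S_ud = 33, S_dd = 18
Terminal payoffs (S − K): max(22.5, 0) = 22.5, max(-5, 0) = 0, max(-20, 0) = 0
Node u (S = 55): V_u = e^(−0.02)·[0.8404·22.5000 + 0.1596·0.0000] = 18.5346
Node d (S = 30): V_d = e^(−0.02)·[0.8404·0.0000 + 0.1596·0.0000] = 0.0000
Node 0 (S = 50): V_0 = e^(−0.02)·[0.8404·18.5346 + 0.1596·0.0000] = 15.2681

$15.27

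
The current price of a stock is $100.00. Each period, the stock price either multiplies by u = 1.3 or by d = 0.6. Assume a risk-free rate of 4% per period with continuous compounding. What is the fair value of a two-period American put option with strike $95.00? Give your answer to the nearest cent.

$16.11

Risk-neutral probability p = (e^0.04 − 0.6)/(1.3 − 0.6) = 0.4408/0.7000 = 0.6297
Terminal stock prices: S_uu = 169, S_ud = 78, S_dd = 36
Terminal payoffs (K − S): max(-74, 0) = 0, max(17, 0) = 17, max(59, 0) = 59
Node u (S = 130): continuation = e^(−0.04)·[0.6297·0.0000 + 0.3703·17.0000] = 6.0478; exercise value = 0.0000 ≤ continuation, so V_u = 6.0478
Node d (S = 60): continuation = e^(−0.04)·[0.6297·17.0000 + 0.3703·59.0000] = 31.2750; exercise value = 35.0000 > continuation, so V_d = 35.0000 (exercise)
Node 0 (S = 100): continuation = e^(−0.04)·[0.6297·6.0478 + 0.3703·35.0000] = 16.1104; exercise value = 0.0000 ≤ continuation, so V_0 = 16.1104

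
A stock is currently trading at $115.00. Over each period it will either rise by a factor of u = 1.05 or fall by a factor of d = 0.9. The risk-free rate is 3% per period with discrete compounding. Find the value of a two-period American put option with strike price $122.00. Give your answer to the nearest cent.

Risk-neutral probability p = (1 + 0.03 − 0.9)/(1.05 − 0.9) = 0.1300/0.1500 = 0.8667
Terminal stock prices: S_uu = 126.8, S_ud = 108.7, S_dd = 93.15
Terminal payoffs (K − S): max(-4.788, 0) = 0, max(13.33, 0) = 13.33, max(28.85, 0) = 28.85
Node u (S = 120.8): continuation = 1/1.03·[0.8667·0.0000 + 0.1333·13.3250] = 1.7249; exercise value = 1.2500 ≤ continuation, so V_u = 1.7249
Node d (S = 103.5): continuation = 1/1.03·[0.8667·13.3250 + 0.1333·28.8500] = 14.9466; exercise value = 18.5000 > continuation, so V_d = 18.5000 (exercise)
Node 0 (S = 115): continuation = 1/1.03·[0.8667·1.7249 + 0.1333·18.5000] = 3.8462; exercise value = 7.0000 > continuation, so V_0 = 7.0000 (exercise)

$7.00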